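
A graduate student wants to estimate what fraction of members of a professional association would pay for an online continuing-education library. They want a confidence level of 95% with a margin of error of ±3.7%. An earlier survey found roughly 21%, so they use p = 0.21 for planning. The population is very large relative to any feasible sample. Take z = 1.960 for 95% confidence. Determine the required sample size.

466

With p = 0.21, p(1−p) = 0.1659.
n = z²·p(1−p)/E² = 1.960² × 0.1659 / 0.037² = 3.8416 × 0.1659 / 0.001369 ≈ 465.54.
Rounding up gives n = 466.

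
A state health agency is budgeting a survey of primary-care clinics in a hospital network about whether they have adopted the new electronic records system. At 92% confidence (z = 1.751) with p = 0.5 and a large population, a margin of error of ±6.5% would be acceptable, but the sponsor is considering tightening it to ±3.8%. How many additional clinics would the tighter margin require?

At ±6.5%: n = 1.751² × 0.2500 / 0.065² ≈ 181.42 → 182.
At ±3.8%: n = 1.751² × 0.2500 / 0.038² ≈ 530.82 → 531.
Additional respondents: 531 − 182 = 349.

349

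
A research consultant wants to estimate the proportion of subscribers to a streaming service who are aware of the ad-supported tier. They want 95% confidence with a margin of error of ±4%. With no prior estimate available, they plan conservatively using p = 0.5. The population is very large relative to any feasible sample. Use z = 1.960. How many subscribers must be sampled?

With p = 0.5, p(1−p) = 0.25.
n = z²·p(1−p)/E² = 1.960² × 0.2500 / 0.040² = 3.8416 × 0.2500 / 0.001600 ≈ 600.25.
Rounding up gives n = 601.

601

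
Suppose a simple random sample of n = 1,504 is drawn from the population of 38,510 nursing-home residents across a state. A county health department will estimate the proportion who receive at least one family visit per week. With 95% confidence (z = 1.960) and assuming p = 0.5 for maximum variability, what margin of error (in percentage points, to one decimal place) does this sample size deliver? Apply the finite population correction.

2.5

Finite-population factor: (N−n)/(N−1) = (38510−1504)/(38510−1) = 0.9610.
SE(p̂) = √[p(1−p)/n · (N−n)/(N−1)] = √[0.2500/1504 × 0.9610] = 0.01264.
E = z × SE = 1.960 × 0.01264 = 0.02477 ≈ 2.5 percentage points.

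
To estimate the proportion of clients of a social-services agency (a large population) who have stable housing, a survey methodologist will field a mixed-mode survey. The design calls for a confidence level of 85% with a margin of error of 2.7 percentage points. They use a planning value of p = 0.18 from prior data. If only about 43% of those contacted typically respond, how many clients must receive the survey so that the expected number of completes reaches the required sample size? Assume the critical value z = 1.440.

977

Completed interviews needed: n₀ = 1.440² × 0.1476 / 0.027² ≈ 419.84 → 420.
At a 43% response rate, contacts needed = 420 / 0.43 ≈ 976.74 → 977.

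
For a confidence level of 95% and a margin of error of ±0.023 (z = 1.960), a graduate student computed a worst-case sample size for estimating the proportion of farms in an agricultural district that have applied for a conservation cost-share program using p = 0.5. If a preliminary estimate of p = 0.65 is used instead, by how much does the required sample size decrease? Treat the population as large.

Conservative (p = 0.5): n = 1.960² × 0.25 / 0.023² ≈ 1815.50 → 1816.
Using p = 0.65: p(1−p) = 0.2275, so n = 1.960² × 0.2275 / 0.023² ≈ 1652.11 → 1653.
Reduction: 1816 − 1653 = 163.

163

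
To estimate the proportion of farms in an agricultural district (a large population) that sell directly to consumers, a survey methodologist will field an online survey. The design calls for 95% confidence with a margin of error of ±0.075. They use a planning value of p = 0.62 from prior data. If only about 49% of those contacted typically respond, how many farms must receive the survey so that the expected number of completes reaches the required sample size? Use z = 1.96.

Completed interviews needed: n₀ = 1.96² × 0.2356 / 0.075² ≈ 160.90 → 161.
At a 49% response rate, contacts needed = 161 / 0.49 ≈ 328.57 → 329.

329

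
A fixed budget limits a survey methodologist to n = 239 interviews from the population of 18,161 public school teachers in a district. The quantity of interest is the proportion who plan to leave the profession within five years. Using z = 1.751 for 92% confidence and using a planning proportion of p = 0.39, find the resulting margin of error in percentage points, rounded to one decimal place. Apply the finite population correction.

5.5

Finite-population factor: (N−n)/(N−1) = (18161−239)/(18161−1) = 0.9869.
SE(p̂) = √[p(1−p)/n · (N−n)/(N−1)] = √[0.2379/239 × 0.9869] = 0.03134.
E = z × SE = 1.751 × 0.03134 = 0.05488 ≈ 5.5 percentage points.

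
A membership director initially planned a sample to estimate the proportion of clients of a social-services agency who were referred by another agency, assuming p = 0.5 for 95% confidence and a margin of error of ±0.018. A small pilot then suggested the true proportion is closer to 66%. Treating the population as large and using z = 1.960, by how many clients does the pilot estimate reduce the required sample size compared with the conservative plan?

304

Conservative (p = 0.5): n = 1.960² × 0.25 / 0.018² ≈ 2964.20 → 2965.
Using p = 0.66: p(1−p) = 0.2244, so n = 1.960² × 0.2244 / 0.018² ≈ 2660.66 → 2661.
Reduction: 2965 − 2661 = 304.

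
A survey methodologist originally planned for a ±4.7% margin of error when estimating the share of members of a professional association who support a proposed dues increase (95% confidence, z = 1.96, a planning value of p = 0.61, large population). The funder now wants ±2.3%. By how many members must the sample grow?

At ±4.7%: n = 1.96² × 0.2379 / 0.047² ≈ 413.72 → 414.
At ±2.3%: n = 1.96² × 0.2379 / 0.023² ≈ 1727.63 → 1728.
Additional respondents: 1728 − 414 = 1314.

1314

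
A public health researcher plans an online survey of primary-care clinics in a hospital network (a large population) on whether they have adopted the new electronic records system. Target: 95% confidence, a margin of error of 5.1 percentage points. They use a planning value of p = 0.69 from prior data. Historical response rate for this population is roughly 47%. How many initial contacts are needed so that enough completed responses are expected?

673

For 95% confidence, z = 1.96.
Completed interviews needed: n₀ = 1.96² × 0.2139 / 0.051² ≈ 315.92 → 316.
At a 47% response rate, contacts needed = 316 / 0.47 ≈ 672.34 → 673.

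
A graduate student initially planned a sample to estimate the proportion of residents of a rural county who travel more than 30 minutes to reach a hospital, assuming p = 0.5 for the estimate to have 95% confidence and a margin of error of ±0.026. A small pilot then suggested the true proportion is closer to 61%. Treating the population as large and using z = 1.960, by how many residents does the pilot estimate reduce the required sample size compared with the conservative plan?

Conservative (p = 0.5): n = 1.960² × 0.25 / 0.026² ≈ 1420.71 → 1421.
Using p = 0.61: p(1−p) = 0.2379, so n = 1.960² × 0.2379 / 0.026² ≈ 1351.95 → 1352.
Reduction: 1421 − 1352 = 69.

69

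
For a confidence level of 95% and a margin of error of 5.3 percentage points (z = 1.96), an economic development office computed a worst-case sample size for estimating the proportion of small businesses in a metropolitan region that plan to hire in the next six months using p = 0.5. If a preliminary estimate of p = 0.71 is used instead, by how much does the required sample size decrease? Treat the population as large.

Conservative (p = 0.5): n = 1.96² × 0.25 / 0.053² ≈ 341.90 → 342.
Using p = 0.71: p(1−p) = 0.2059, so n = 1.96² × 0.2059 / 0.053² ≈ 281.59 → 282.
Reduction: 342 − 282 = 60.

60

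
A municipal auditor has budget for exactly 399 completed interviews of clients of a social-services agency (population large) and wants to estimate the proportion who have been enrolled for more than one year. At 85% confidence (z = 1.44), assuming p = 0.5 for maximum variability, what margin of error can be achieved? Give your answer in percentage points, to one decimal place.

3.6

SE(p̂) = √[p(1−p)/n] = √[0.2500/399] = 0.02503.
E = z × SE = 1.44 × 0.02503 = 0.03605, or 3.6 percentage points.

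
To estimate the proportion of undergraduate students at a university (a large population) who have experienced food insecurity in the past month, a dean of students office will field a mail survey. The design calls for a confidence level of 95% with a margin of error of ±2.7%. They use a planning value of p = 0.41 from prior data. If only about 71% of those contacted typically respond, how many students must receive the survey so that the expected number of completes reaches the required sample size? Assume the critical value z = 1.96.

Completed interviews needed: n₀ = 1.96² × 0.2419 / 0.027² ≈ 1274.74 → 1275.
At a 71% response rate, contacts needed = 1275 / 0.71 ≈ 1795.77 → 1796.

1796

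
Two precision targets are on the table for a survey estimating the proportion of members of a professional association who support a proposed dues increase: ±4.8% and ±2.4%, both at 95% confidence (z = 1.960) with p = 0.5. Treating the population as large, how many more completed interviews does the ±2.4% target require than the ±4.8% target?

At ±4.8%: n = 1.960² × 0.2500 / 0.048² ≈ 416.84 → 417.
At ±2.4%: n = 1.960² × 0.2500 / 0.024² ≈ 1667.36 → 1668.
Additional respondents: 1668 − 417 = 1251.

1251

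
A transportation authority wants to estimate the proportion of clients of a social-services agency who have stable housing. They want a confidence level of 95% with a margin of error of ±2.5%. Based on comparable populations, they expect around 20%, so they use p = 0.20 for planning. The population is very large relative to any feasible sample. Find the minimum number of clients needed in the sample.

For 95% confidence, z = 1.96.
With p = 0.20, p(1−p) = 0.1600.
n = z²·p(1−p)/E² = 1.96² × 0.1600 / 0.025² = 3.8416 × 0.1600 / 0.000625 ≈ 983.45.
Rounding up gives n = 984.

984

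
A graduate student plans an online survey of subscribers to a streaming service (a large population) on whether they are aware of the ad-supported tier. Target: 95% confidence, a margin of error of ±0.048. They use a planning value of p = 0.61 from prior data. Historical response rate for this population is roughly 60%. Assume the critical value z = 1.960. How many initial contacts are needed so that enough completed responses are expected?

662

Completed interviews needed: n₀ = 1.960² × 0.2379 / 0.048² ≈ 396.67 → 397.
At a 60% response rate, contacts needed = 397 / 0.60 ≈ 661.67 → 662.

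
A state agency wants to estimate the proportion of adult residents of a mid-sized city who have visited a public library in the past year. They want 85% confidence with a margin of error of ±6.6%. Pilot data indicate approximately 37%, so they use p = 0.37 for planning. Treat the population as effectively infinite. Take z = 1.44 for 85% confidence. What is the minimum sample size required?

111

With p = 0.37, p(1−p) = 0.2331.
n = z²·p(1−p)/E² = 1.44² × 0.2331 / 0.066² = 2.0736 × 0.2331 / 0.004356 ≈ 110.96.
Rounding up gives n = 111.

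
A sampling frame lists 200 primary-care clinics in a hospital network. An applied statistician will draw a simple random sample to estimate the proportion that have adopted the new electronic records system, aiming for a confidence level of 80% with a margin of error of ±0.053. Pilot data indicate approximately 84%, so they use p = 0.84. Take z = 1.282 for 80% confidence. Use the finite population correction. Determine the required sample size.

Unadjusted: n₀ = 1.282² × 0.84 × 0.16 / 0.053² ≈ 78.64, so n₀ = 79.
Finite population correction with N = 200: n = n₀ / (1 + (n₀−1)/N) = 79 / (1 + 78/200) = 79 / 1.3900 ≈ 56.83.
Rounding up, n = 57.

57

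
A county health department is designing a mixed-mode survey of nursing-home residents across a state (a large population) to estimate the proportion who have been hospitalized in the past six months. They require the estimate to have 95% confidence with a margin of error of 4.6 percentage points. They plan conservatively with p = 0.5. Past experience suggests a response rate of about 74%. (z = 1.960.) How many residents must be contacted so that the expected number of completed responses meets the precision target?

Completed interviews needed: n₀ = 1.960² × 0.2500 / 0.046² ≈ 453.88 → 454.
At a 74% response rate, contacts needed = 454 / 0.74 ≈ 613.51 → 614.

614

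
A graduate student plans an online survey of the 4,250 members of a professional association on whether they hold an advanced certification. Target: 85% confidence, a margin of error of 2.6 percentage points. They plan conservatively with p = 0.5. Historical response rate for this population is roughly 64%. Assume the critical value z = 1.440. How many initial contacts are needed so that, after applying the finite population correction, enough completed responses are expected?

Completed interviews needed (unadjusted): n₀ = 1.440² × 0.2500 / 0.026² ≈ 766.86 → 767.
FPC for N = 4,250: n = 767 / (1 + 766/4250) = 767 / 1.1802 ≈ 649.87 → 650.
At a 64% response rate, contacts needed = 650 / 0.64 ≈ 1015.62 → 1016.

1016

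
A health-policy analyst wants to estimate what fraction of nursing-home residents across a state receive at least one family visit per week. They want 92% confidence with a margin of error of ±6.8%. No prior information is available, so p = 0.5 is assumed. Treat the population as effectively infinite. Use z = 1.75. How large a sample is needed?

166

With p = 0.5, p(1−p) = 0.25.
n = z²·p(1−p)/E² = 1.75² × 0.2500 / 0.068² = 3.0625 × 0.2500 / 0.004624 ≈ 165.58.
Rounding up gives n = 166.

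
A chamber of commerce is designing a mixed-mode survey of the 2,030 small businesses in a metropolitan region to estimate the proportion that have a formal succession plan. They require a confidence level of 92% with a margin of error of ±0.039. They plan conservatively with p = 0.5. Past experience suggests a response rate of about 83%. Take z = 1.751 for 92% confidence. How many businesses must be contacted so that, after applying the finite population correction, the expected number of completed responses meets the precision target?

487

Completed interviews needed (unadjusted): n₀ = 1.751² × 0.2500 / 0.039² ≈ 503.94 → 504.
FPC for N = 2,030: n = 504 / (1 + 503/2030) = 504 / 1.2478 ≈ 403.92 → 404.
At an 83% response rate, contacts needed = 404 / 0.83 ≈ 486.75 → 487.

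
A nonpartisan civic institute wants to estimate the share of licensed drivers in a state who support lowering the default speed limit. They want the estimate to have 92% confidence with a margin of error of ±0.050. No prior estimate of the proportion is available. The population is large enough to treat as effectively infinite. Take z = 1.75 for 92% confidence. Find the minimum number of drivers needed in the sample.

307

With no prior estimate, use p = 0.5, giving p(1−p) = 0.25.
n = z²·p(1−p)/E² = 1.75² × 0.2500 / 0.050² = 3.0625 × 0.2500 / 0.002500 ≈ 306.25.
Rounding up gives n = 307.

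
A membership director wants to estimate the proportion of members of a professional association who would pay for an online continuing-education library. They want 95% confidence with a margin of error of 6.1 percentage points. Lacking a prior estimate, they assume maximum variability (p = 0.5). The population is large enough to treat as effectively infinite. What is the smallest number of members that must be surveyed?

259

For 95% confidence, z = 1.960.
With p = 0.5, p(1−p) = 0.25.
n = z²·p(1−p)/E² = 1.960² × 0.2500 / 0.061² = 3.8416 × 0.2500 / 0.003721 ≈ 258.10.
Rounding up gives n = 259.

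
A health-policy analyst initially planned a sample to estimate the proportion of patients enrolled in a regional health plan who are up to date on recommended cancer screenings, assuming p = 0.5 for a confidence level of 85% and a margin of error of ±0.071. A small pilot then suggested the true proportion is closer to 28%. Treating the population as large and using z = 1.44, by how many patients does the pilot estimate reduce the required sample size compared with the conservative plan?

20

Conservative (p = 0.5): n = 1.44² × 0.25 / 0.071² ≈ 102.84 → 103.
Using p = 0.28: p(1−p) = 0.2016, so n = 1.44² × 0.2016 / 0.071² ≈ 82.93 → 83.
Reduction: 103 − 83 = 20.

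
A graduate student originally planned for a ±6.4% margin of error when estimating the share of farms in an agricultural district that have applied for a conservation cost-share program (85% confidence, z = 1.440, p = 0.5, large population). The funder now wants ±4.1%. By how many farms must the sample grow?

At ±6.4%: n = 1.440² × 0.2500 / 0.064² ≈ 126.56 → 127.
At ±4.1%: n = 1.440² × 0.2500 / 0.041² ≈ 308.39 → 309.
Additional respondents: 309 − 127 = 182.

182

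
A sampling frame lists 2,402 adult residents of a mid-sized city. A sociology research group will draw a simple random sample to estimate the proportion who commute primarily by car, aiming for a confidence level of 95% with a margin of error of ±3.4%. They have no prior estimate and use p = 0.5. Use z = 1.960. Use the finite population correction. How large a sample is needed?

Unadjusted: n₀ = 1.960² × 0.50 × 0.50 / 0.034² ≈ 830.80, so n₀ = 831.
Finite population correction with N = 2,402: n = n₀ / (1 + (n₀−1)/N) = 831 / (1 + 830/2402) = 831 / 1.3455 ≈ 617.59.
Rounding up, n = 618.

618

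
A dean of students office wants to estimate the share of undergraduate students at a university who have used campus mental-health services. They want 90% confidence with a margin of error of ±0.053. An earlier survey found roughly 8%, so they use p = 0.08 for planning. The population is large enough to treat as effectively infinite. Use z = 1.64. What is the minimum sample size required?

71

With p = 0.08, p(1−p) = 0.0736.
n = z²·p(1−p)/E² = 1.64² × 0.0736 / 0.053² = 2.6896 × 0.0736 / 0.002809 ≈ 70.47.
Rounding up gives n = 71.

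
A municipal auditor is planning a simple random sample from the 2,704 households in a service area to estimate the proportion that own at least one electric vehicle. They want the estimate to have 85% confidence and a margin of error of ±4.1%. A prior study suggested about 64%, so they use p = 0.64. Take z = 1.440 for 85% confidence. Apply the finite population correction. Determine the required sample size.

258

Unadjusted: n₀ = 1.440² × 0.64 × 0.36 / 0.041² ≈ 284.21, so n₀ = 285.
Finite population correction with N = 2,704: n = n₀ / (1 + (n₀−1)/N) = 285 / (1 + 284/2704) = 285 / 1.1050 ≈ 257.91.
Rounding up, n = 258.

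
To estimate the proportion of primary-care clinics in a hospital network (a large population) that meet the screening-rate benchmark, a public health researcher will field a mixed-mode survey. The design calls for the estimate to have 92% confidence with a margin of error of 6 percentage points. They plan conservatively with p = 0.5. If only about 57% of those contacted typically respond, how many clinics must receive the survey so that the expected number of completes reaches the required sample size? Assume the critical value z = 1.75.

374

Completed interviews needed: n₀ = 1.75² × 0.2500 / 0.060² ≈ 212.67 → 213.
At a 57% response rate, contacts needed = 213 / 0.57 ≈ 373.68 → 374.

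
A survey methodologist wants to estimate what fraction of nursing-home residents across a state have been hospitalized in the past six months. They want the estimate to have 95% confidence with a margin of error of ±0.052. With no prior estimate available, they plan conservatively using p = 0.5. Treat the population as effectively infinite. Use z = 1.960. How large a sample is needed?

356

With p = 0.5, p(1−p) = 0.25.
n = z²·p(1−p)/E² = 1.960² × 0.2500 / 0.052² = 3.8416 × 0.2500 / 0.002704 ≈ 355.18.
Rounding up gives n = 356.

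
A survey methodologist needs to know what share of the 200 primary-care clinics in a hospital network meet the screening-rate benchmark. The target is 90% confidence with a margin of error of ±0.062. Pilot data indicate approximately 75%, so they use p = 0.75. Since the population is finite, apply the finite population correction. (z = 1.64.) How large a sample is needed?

Unadjusted: n₀ = 1.64² × 0.75 × 0.25 / 0.062² ≈ 131.19, so n₀ = 132.
Finite population correction with N = 200: n = n₀ / (1 + (n₀−1)/N) = 132 / (1 + 131/200) = 132 / 1.6550 ≈ 79.76.
Rounding up, n = 80.

80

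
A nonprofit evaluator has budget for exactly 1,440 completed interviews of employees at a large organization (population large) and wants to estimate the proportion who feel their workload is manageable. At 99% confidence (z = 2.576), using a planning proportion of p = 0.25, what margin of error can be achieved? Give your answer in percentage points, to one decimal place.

SE(p̂) = √[p(1−p)/n] = √[0.1875/1440] = 0.01141.
E = z × SE = 2.576 × 0.01141 = 0.02939, or 2.9 percentage points.

2.9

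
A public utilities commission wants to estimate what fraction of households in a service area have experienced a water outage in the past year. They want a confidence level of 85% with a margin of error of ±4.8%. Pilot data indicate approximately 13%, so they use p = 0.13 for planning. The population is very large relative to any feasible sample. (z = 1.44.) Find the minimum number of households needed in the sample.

102

With p = 0.13, p(1−p) = 0.1131.
n = z²·p(1−p)/E² = 1.44² × 0.1131 / 0.048² = 2.0736 × 0.1131 / 0.002304 ≈ 101.79.
Rounding up gives n = 102.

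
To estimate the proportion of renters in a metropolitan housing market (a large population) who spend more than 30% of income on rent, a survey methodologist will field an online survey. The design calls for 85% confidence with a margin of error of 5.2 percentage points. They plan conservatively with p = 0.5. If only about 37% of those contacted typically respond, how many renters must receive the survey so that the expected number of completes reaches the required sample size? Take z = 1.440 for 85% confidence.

Completed interviews needed: n₀ = 1.440² × 0.2500 / 0.052² ≈ 191.72 → 192.
At a 37% response rate, contacts needed = 192 / 0.37 ≈ 518.92 → 519.

519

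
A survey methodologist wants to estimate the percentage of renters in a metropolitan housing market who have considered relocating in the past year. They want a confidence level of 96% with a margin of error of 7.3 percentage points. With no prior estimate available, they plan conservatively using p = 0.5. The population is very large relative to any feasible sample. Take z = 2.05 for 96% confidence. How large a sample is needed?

With p = 0.5, p(1−p) = 0.25.
n = z²·p(1−p)/E² = 2.05² × 0.2500 / 0.073² = 4.2025 × 0.2500 / 0.005329 ≈ 197.15.
Rounding up gives n = 198.

198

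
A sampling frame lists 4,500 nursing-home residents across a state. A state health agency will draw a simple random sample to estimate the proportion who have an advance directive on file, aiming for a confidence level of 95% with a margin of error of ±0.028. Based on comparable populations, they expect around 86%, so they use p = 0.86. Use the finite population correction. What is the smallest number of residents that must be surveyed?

522

For 95% confidence, z = 1.96.
Unadjusted: n₀ = 1.96² × 0.86 × 0.14 / 0.028² ≈ 589.96, so n₀ = 590.
Finite population correction with N = 4,500: n = n₀ / (1 + (n₀−1)/N) = 590 / (1 + 589/4500) = 590 / 1.1309 ≈ 521.71.
Rounding up, n = 522.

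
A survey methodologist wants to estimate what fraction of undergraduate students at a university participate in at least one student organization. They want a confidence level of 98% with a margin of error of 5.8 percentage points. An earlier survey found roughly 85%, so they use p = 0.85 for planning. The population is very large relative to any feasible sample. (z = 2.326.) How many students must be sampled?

With p = 0.85, p(1−p) = 0.1275.
n = z²·p(1−p)/E² = 2.326² × 0.1275 / 0.058² = 5.4103 × 0.1275 / 0.003364 ≈ 205.06.
Rounding up gives n = 206.

206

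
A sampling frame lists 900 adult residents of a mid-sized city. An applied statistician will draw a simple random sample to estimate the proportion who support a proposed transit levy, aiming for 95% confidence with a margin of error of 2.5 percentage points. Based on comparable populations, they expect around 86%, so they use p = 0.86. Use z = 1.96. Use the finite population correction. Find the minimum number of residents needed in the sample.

407

Unadjusted: n₀ = 1.96² × 0.86 × 0.14 / 0.025² ≈ 740.05, so n₀ = 741.
Finite population correction with N = 900: n = n₀ / (1 + (n₀−1)/N) = 741 / (1 + 740/900) = 741 / 1.8222 ≈ 406.65.
Rounding up, n = 407.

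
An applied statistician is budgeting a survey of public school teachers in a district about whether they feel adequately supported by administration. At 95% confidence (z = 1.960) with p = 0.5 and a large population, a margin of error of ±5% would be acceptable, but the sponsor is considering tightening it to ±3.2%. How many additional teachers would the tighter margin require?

553

At ±5%: n = 1.960² × 0.2500 / 0.050² ≈ 384.16 → 385.
At ±3.2%: n = 1.960² × 0.2500 / 0.032² ≈ 937.89 → 938.
Additional respondents: 938 − 385 = 553.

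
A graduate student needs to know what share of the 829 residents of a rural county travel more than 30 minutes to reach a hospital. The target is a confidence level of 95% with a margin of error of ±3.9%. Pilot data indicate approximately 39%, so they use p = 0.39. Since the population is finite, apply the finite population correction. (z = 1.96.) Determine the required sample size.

Unadjusted: n₀ = 1.96² × 0.39 × 0.61 / 0.039² ≈ 600.87, so n₀ = 601.
Finite population correction with N = 829: n = n₀ / (1 + (n₀−1)/N) = 601 / (1 + 600/829) = 601 / 1.7238 ≈ 348.66.
Rounding up, n = 349.

349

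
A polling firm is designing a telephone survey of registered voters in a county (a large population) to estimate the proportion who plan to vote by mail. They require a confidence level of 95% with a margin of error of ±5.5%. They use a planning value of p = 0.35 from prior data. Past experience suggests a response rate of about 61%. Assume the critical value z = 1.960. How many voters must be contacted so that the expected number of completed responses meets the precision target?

Completed interviews needed: n₀ = 1.960² × 0.2275 / 0.055² ≈ 288.91 → 289.
At a 61% response rate, contacts needed = 289 / 0.61 ≈ 473.77 → 474.

474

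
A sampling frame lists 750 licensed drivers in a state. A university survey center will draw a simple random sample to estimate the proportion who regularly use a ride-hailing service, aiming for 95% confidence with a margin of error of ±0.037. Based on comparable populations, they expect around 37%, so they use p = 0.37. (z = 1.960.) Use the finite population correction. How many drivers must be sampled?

350

Unadjusted: n₀ = 1.960² × 0.37 × 0.63 / 0.037² ≈ 654.11, so n₀ = 655.
Finite population correction with N = 750: n = n₀ / (1 + (n₀−1)/N) = 655 / (1 + 654/750) = 655 / 1.8720 ≈ 349.89.
Rounding up, n = 350.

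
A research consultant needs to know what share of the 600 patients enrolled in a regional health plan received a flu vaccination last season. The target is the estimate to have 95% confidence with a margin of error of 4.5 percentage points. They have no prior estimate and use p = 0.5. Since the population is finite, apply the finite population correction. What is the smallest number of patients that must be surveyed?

266

For 95% confidence, z = 1.960.
Unadjusted: n₀ = 1.960² × 0.50 × 0.50 / 0.045² ≈ 474.27, so n₀ = 475.
Finite population correction with N = 600: n = n₀ / (1 + (n₀−1)/N) = 475 / (1 + 474/600) = 475 / 1.7900 ≈ 265.36.
Rounding up, n = 266.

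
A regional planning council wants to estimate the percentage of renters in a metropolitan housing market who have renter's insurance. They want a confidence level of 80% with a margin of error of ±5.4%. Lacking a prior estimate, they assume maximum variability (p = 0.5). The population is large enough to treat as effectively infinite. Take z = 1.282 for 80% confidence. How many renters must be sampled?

With p = 0.5, p(1−p) = 0.25.
n = z²·p(1−p)/E² = 1.282² × 0.2500 / 0.054² = 1.6435 × 0.2500 / 0.002916 ≈ 140.91.
Rounding up gives n = 141.

141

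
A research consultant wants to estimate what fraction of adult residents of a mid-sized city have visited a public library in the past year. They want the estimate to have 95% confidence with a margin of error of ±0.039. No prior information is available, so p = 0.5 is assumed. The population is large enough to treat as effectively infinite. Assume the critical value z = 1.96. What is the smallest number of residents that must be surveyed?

632

With p = 0.5, p(1−p) = 0.25.
n = z²·p(1−p)/E² = 1.96² × 0.2500 / 0.039² = 3.8416 × 0.2500 / 0.001521 ≈ 631.43.
Rounding up gives n = 632.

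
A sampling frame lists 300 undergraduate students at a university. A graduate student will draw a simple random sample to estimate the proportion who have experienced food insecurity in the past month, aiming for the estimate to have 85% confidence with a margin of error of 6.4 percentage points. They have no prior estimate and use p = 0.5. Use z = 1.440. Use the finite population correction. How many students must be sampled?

90

Unadjusted: n₀ = 1.440² × 0.50 × 0.50 / 0.064² ≈ 126.56, so n₀ = 127.
Finite population correction with N = 300: n = n₀ / (1 + (n₀−1)/N) = 127 / (1 + 126/300) = 127 / 1.4200 ≈ 89.44.
Rounding up, n = 90.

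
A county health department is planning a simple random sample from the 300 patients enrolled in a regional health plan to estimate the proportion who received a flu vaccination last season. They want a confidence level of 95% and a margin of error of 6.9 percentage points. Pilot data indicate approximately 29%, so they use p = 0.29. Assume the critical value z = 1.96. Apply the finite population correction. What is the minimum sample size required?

108

Unadjusted: n₀ = 1.96² × 0.29 × 0.71 / 0.069² ≈ 166.14, so n₀ = 167.
Finite population correction with N = 300: n = n₀ / (1 + (n₀−1)/N) = 167 / (1 + 166/300) = 167 / 1.5533 ≈ 107.51.
Rounding up, n = 108.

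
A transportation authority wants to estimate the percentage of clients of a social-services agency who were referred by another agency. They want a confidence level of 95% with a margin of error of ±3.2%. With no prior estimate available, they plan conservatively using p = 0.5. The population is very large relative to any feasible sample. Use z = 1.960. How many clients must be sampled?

938

With p = 0.5, p(1−p) = 0.25.
n = z²·p(1−p)/E² = 1.960² × 0.2500 / 0.032² = 3.8416 × 0.2500 / 0.001024 ≈ 937.89.
Rounding up gives n = 938.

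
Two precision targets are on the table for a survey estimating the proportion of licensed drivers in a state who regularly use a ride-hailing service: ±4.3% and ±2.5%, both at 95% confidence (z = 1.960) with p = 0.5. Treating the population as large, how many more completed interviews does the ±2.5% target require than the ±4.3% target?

1017

At ±4.3%: n = 1.960² × 0.2500 / 0.043² ≈ 519.42 → 520.
At ±2.5%: n = 1.960² × 0.2500 / 0.025² ≈ 1536.64 → 1537.
Additional respondents: 1537 − 520 = 1017.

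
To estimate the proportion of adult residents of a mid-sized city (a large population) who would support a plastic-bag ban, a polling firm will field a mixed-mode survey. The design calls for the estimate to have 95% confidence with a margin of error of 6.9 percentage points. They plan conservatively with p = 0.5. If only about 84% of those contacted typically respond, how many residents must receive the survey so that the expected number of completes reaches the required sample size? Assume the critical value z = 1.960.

241

Completed interviews needed: n₀ = 1.960² × 0.2500 / 0.069² ≈ 201.72 → 202.
At an 84% response rate, contacts needed = 202 / 0.84 ≈ 240.48 → 241.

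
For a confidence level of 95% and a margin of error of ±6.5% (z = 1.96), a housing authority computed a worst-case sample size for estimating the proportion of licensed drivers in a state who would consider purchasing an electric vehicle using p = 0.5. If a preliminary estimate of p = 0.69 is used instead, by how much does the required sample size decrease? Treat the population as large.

Conservative (p = 0.5): n = 1.96² × 0.25 / 0.065² ≈ 227.31 → 228.
Using p = 0.69: p(1−p) = 0.2139, so n = 1.96² × 0.2139 / 0.065² ≈ 194.49 → 195.
Reduction: 228 − 195 = 33.

33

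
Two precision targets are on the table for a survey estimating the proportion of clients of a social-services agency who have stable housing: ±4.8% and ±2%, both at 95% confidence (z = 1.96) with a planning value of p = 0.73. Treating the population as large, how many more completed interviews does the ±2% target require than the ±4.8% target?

1564

At ±4.8%: n = 1.96² × 0.1971 / 0.048² ≈ 328.64 → 329.
At ±2%: n = 1.96² × 0.1971 / 0.020² ≈ 1892.95 → 1893.
Additional respondents: 1893 − 329 = 1564.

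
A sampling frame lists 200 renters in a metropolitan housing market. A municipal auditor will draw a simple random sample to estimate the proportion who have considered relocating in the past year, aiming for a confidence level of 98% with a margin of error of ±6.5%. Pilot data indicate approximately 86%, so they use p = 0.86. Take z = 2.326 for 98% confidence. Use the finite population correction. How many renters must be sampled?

88

Unadjusted: n₀ = 2.326² × 0.86 × 0.14 / 0.065² ≈ 154.18, so n₀ = 155.
Finite population correction with N = 200: n = n₀ / (1 + (n₀−1)/N) = 155 / (1 + 154/200) = 155 / 1.7700 ≈ 87.57.
Rounding up, n = 88.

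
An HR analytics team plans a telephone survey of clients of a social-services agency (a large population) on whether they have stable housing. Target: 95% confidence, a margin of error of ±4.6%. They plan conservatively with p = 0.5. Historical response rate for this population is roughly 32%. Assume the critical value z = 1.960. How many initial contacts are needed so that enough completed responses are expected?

Completed interviews needed: n₀ = 1.960² × 0.2500 / 0.046² ≈ 453.88 → 454.
At a 32% response rate, contacts needed = 454 / 0.32 ≈ 1418.75 → 1419.

1419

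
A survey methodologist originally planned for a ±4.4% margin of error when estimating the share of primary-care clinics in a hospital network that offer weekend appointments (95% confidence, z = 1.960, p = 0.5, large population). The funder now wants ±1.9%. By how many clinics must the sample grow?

At ±4.4%: n = 1.960² × 0.2500 / 0.044² ≈ 496.07 → 497.
At ±1.9%: n = 1.960² × 0.2500 / 0.019² ≈ 2660.39 → 2661.
Additional respondents: 2661 − 497 = 2164.

2164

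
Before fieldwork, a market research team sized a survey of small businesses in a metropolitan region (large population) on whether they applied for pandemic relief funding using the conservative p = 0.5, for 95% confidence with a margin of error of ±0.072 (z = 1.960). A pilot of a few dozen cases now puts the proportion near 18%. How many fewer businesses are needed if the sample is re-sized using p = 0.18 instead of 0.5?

Conservative (p = 0.5): n = 1.960² × 0.25 / 0.072² ≈ 185.26 → 186.
Using p = 0.18: p(1−p) = 0.1476, so n = 1.960² × 0.1476 / 0.072² ≈ 109.38 → 110.
Reduction: 186 − 110 = 76.

76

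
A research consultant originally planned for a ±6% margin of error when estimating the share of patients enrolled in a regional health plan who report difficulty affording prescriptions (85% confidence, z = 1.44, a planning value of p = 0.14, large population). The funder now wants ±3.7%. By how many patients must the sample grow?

At ±6%: n = 1.44² × 0.1204 / 0.060² ≈ 69.35 → 70.
At ±3.7%: n = 1.44² × 0.1204 / 0.037² ≈ 182.37 → 183.
Additional respondents: 183 − 70 = 113.

113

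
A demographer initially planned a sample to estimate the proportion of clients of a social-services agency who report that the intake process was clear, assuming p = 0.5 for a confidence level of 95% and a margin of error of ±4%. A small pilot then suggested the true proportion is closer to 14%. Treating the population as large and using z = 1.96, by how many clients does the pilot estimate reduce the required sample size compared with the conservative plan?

311

Conservative (p = 0.5): n = 1.96² × 0.25 / 0.040² ≈ 600.25 → 601.
Using p = 0.14: p(1−p) = 0.1204, so n = 1.96² × 0.1204 / 0.040² ≈ 289.08 → 290.
Reduction: 601 − 290 = 311.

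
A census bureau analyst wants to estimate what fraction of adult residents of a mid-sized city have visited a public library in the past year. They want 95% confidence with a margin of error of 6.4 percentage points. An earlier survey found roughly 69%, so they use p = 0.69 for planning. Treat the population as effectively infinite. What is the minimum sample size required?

201

For 95% confidence, z = 1.960.
With p = 0.69, p(1−p) = 0.2139.
n = z²·p(1−p)/E² = 1.960² × 0.2139 / 0.064² = 3.8416 × 0.2139 / 0.004096 ≈ 200.61.
Rounding up gives n = 201.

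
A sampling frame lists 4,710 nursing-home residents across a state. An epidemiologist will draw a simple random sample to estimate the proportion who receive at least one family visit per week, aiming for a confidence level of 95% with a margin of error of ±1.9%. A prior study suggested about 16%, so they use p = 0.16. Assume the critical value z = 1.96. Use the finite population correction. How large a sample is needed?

1098

Unadjusted: n₀ = 1.96² × 0.16 × 0.84 / 0.019² ≈ 1430.22, so n₀ = 1431.
Finite population correction with N = 4,710: n = n₀ / (1 + (n₀−1)/N) = 1431 / (1 + 1430/4710) = 1431 / 1.3036 ≈ 1097.72.
Rounding up, n = 1098.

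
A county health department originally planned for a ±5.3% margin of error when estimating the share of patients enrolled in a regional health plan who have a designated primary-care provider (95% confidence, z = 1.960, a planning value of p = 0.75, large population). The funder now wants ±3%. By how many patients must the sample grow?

At ±5.3%: n = 1.960² × 0.1875 / 0.053² ≈ 256.43 → 257.
At ±3%: n = 1.960² × 0.1875 / 0.030² ≈ 800.33 → 801.
Additional respondents: 801 − 257 = 544.

544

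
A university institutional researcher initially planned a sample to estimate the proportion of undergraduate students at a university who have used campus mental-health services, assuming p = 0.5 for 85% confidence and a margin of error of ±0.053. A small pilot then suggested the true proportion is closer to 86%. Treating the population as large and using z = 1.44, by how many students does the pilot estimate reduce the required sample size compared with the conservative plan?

96

Conservative (p = 0.5): n = 1.44² × 0.25 / 0.053² ≈ 184.55 → 185.
Using p = 0.86: p(1−p) = 0.1204, so n = 1.44² × 0.1204 / 0.053² ≈ 88.88 → 89.
Reduction: 185 − 89 = 96.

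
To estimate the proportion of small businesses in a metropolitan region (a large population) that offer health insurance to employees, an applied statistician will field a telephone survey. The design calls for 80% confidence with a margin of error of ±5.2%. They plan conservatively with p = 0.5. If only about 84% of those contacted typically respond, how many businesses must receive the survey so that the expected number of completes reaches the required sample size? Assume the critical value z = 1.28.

181

Completed interviews needed: n₀ = 1.28² × 0.2500 / 0.052² ≈ 151.48 → 152.
At an 84% response rate, contacts needed = 152 / 0.84 ≈ 180.95 → 181.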